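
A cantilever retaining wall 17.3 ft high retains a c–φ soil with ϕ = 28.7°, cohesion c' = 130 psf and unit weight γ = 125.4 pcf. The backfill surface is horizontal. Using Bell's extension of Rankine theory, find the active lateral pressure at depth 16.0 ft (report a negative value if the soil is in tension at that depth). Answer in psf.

K_a = (1 − sin φ)/(1 + sin φ) = 0.3511.
σ_a = K_a γ z − 2c√K_a = 0.3511×125.4×16.0 − 2×130×0.5926 = 550.5 psf.

550 psf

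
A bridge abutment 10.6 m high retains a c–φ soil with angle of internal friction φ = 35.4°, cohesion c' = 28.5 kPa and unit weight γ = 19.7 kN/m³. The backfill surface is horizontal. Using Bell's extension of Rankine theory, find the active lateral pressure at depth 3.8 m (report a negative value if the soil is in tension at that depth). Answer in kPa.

K_a = (1 − sin φ)/(1 + sin φ) = 0.2664.
σ_a = K_a γ z − 2c√K_a = 0.2664×19.7×3.8 − 2×28.5×0.5161 = -9.477 kPa.

-9.48 kPa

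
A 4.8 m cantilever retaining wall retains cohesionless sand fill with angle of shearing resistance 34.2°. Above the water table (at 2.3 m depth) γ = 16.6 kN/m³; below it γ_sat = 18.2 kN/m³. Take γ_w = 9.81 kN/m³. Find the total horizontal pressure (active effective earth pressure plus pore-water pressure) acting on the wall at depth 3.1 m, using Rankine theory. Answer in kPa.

K_a = (1 − sin φ)/(1 + sin φ) = 0.2803.
γ' = 18.2 − 9.81 = 8.390 kN/m³.
Effective vertical stress at 3.1 m: σ'_v = 16.6×2.3 + 8.390×0.800 = 44.89 kPa.
σ'_h = K_a σ'_v = 0.2803 × 44.89 = 12.59 kPa; u = γ_w × 0.800 = 7.848 kPa.
Total σ_h = 12.59 + 7.848 = 20.43 kPa.

20.4 kPa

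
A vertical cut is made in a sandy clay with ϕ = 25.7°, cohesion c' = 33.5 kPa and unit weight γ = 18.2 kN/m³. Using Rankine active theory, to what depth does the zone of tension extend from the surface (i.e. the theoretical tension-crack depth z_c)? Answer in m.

5.86 m

K_a = tan²(45° − 25.7°/2) = 0.3950; √K_a = 0.6285.
The active pressure is zero where K_a γ z = 2c√K_a, so z_c = 2c/(γ√K_a) = 2×33.5/(18.2×0.6285) = 5.857 m.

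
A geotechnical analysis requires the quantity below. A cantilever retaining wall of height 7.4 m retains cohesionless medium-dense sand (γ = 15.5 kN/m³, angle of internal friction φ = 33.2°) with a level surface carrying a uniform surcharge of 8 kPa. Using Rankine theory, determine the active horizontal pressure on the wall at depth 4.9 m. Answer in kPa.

K_a = (1 − sin φ)/(1 + sin φ) = 0.2924.
σ_v = γz + q = 15.5 × 4.9 + 8 = 83.95 kPa.
σ_h = K_a σ_v = 0.2924 × 83.95 = 24.54 kPa.

24.5 kPa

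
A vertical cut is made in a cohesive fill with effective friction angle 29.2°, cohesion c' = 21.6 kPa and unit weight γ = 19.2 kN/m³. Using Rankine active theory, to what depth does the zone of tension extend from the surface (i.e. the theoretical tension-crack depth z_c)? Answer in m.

K_a = tan²(45° − 29.2°/2) = 0.3442; √K_a = 0.5867.
The active pressure is zero where K_a γ z = 2c√K_a, so z_c = 2c/(γ√K_a) = 2×21.6/(19.2×0.5867) = 3.835 m.

3.84 m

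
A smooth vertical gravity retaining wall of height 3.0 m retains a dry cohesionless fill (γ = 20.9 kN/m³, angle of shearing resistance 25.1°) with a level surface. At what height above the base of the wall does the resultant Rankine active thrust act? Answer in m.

K_a = 0.4043.
The pressure distribution is triangular, so the resultant acts at H/3 above the base = 3.0/3 = 1.000 m.

1.00 m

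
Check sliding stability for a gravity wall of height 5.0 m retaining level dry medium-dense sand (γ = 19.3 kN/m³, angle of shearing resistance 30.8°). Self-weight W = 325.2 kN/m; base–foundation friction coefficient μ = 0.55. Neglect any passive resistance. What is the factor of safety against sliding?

K_a = tan²(45° − 30.8°/2) = 0.3227.
P_a = ½K_aγH² = 0.5×0.3227×19.3×5.0² = 77.85 kN/m, acting at H/3 = 1.667 m above the base.
FS_sliding = μW / P_a = 0.55×325.2 / 77.85 = 2.297.

2.30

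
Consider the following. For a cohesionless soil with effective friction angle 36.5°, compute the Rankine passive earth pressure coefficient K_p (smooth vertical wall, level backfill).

3.94

K_p = (1 + sin φ)/(1 − sin φ) = tan²(45° + 36.5°/2) = 3.936.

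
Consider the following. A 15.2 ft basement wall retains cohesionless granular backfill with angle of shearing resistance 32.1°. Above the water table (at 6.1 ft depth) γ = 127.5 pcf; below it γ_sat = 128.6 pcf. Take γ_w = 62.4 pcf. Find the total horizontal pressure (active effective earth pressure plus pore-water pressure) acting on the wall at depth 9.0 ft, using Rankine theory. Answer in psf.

478 psf

K_a = (1 − sin φ)/(1 + sin φ) = 0.3060.
γ' = 128.6 − 62.4 = 66.20 pcf.
Effective vertical stress at 9.0 ft: σ'_v = 127.5×6.1 + 66.20×2.90 = 969.7 psf.
σ'_h = K_a σ'_v = 0.3060 × 969.7 = 296.7 psf; u = γ_w × 2.90 = 181.0 psf.
Total σ_h = 296.7 + 181.0 = 477.7 psf.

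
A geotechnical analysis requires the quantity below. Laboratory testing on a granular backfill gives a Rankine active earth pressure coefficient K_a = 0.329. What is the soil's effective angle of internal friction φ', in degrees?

K_a = tan²(45° − φ/2) ⇒ 45° − φ/2 = arctan(√0.329) = 29.84°.
φ = 2(45° − 29.84°) = 30.32°.

30.3°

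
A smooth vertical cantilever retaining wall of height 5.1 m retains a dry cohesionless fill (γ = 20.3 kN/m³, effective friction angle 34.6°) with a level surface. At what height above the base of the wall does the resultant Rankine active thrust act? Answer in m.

1.70 m

K_a = 0.2756.
The pressure distribution is triangular, so the resultant acts at H/3 above the base = 5.1/3 = 1.700 m.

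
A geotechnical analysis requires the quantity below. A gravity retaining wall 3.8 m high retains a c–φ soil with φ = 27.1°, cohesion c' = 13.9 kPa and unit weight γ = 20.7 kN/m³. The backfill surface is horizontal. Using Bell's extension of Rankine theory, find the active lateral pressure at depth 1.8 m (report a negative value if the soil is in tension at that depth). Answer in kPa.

-3.07 kPa

K_a = (1 − sin φ)/(1 + sin φ) = 0.3741.
σ_a = K_a γ z − 2c√K_a = 0.3741×20.7×1.8 − 2×13.9×0.6116 = -3.065 kPa.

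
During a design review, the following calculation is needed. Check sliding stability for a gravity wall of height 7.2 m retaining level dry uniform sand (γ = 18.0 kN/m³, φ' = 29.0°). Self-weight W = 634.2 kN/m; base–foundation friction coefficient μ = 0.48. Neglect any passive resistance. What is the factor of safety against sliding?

K_a = tan²(45° − 29.0°/2) = 0.3470.
P_a = ½K_aγH² = 0.5×0.3470×18.0×7.2² = 161.9 kN/m, acting at H/3 = 2.400 m above the base.
FS_sliding = μW / P_a = 0.48×634.2 / 161.9 = 1.880.

1.88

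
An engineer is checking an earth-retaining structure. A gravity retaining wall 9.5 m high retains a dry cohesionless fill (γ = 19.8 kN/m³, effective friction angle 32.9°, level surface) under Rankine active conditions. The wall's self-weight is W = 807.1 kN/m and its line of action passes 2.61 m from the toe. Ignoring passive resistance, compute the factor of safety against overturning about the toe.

2.52

K_a = tan²(45° − 32.9°/2) = 0.2960.
P_a = ½K_aγH² = 0.5×0.2960×19.8×9.5² = 264.5 kN/m, acting at H/3 = 3.167 m above the base.
Overturning moment M_o = P_a × H/3 = 264.5 × 3.167 = 837.6.
Resisting moment M_r = W × 2.61 = 807.1 × 2.61 = 2107.
FS_overturning = M_r/M_o = 2107/837.6 = 2.515.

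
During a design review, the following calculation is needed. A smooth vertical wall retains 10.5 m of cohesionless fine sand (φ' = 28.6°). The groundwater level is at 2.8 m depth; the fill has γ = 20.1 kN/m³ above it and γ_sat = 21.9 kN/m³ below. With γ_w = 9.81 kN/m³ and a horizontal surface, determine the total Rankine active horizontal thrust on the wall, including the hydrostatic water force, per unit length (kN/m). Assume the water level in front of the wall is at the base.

598 kN/m

K_a = tan²(45° − φ/2) = 0.3525.
γ' = 21.9 − 9.81 = 12.09 kN/m³. Depth below WT = 7.7 m.
σ'_h at WT = K_a γ d_w = 19.84 kPa; at base = 19.84 + K_a γ' × 7.7 = 52.66 kPa.
P₁ (0–2.8 m) = ½×19.84×2.8 = 27.78. P₂ (2.8–10.5 m) = ½(19.84+52.66)×7.7 = 279.1.
P_w = ½ γ_w h₂² = 0.5×9.81×7.7² = 290.8. Total = 27.78+279.1+290.8 = 597.7 kN/m.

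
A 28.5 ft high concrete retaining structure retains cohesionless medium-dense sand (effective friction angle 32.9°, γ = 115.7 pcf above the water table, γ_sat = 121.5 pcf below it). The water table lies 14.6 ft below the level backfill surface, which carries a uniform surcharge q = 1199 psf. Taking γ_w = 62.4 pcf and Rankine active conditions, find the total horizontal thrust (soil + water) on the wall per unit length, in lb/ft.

28400 lb/ft

K_a = tan²(45° − φ/2) = 0.2960.
γ' = 121.5 − 62.4 = 59.10 pcf. h₂ = H − d_w = 13.9 ft.
σ'_h: at surface K_a·q = 354.9; at WT K_a(q+γd_w) = 855.0; at base K_a(q+γd_w+γ'h₂) = 1098 psf.
P₁ = ½(354.9+855.0)×14.6 = 8833; P₂ = ½(855.0+1098)×13.9 = 13570; P_w = ½γ_w h₂² = 6028.
Total = 8833+13570+6028 = 28440 lb/ft.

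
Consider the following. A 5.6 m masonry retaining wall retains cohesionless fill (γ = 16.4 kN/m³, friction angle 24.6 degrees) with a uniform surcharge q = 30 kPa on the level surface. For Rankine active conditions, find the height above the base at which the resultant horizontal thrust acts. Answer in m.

2.24 m

K_a = 0.4121.
Triangular part P₁ = ½K_aγH² = 106.0 at H/3 = 1.867 m; rectangular part P₂ = K_a q H = 69.24 at H/2 = 2.800 m.
ȳ = (P₁·1.867 + P₂·2.800)/(P₁+P₂) = 2.235 m.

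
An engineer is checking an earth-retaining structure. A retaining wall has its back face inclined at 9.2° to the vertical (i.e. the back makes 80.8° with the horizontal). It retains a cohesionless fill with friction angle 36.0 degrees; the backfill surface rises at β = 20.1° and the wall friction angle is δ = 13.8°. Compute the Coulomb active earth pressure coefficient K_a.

0.405

K_a = sin²(α+φ) / [sin²α · sin(α−δ) · (1 + √{sin(φ+δ)sin(φ−β) / (sin(α−δ)sin(α+β))})²].
With α = 80.8°, φ = 36.0°, δ = 13.8°, β = 20.1°: K_a = 0.4049.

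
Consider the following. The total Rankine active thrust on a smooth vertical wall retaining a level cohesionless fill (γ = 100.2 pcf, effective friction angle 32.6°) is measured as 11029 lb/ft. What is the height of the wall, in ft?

27.1 ft

K_a = 0.2997. P_a = ½ K_a γ H² ⇒ H = √(2P_a/(K_a γ)).
H = √(2×11029/(0.2997×100.2)) = 27.10 ft.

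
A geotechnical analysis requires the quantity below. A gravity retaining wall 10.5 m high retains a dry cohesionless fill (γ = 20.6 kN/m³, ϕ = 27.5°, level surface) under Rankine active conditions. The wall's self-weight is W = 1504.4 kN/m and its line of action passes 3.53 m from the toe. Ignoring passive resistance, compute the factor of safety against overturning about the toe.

3.63

K_a = tan²(45° − 27.5°/2) = 0.3682.
P_a = ½K_aγH² = 0.5×0.3682×20.6×10.5² = 418.1 kN/m, acting at H/3 = 3.500 m above the base.
Overturning moment M_o = P_a × H/3 = 418.1 × 3.500 = 1464.
Resisting moment M_r = W × 3.53 = 1504.4 × 3.53 = 5311.
FS_overturning = M_r/M_o = 5311/1464 = 3.629.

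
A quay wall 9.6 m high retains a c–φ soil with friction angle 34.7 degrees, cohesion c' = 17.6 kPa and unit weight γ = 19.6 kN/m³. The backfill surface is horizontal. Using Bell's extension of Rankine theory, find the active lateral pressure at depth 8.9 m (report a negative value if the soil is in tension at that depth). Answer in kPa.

K_a = (1 − sin φ)/(1 + sin φ) = 0.2745.
σ_a = K_a γ z − 2c√K_a = 0.2745×19.6×8.9 − 2×17.6×0.5239 = 29.44 kPa.

29.4 kPa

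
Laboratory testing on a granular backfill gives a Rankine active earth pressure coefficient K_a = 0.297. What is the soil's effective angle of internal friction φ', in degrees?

K_a = tan²(45° − φ/2) ⇒ 45° − φ/2 = arctan(√0.297) = 28.59°.
φ = 2(45° − 28.59°) = 32.82°.

32.8°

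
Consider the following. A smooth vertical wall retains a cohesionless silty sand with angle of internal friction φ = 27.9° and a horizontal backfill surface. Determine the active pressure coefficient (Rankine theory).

K_a = (1 − sin φ)/(1 + sin φ) = (1 − sin 27.9°)/(1 + sin 27.9°) = 0.3625.

0.362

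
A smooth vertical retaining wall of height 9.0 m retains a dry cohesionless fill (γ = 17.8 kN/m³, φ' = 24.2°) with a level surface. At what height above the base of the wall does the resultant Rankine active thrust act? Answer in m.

3.00 m

K_a = 0.4185.
The pressure distribution is triangular, so the resultant acts at H/3 above the base = 9.0/3 = 3.000 m.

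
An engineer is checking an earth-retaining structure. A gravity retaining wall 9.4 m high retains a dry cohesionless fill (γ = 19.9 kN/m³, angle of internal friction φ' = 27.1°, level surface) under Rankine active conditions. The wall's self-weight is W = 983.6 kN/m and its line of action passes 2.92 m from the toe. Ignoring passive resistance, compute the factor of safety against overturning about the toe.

K_a = tan²(45° − 27.1°/2) = 0.3741.
P_a = ½K_aγH² = 0.5×0.3741×19.9×9.4² = 328.9 kN/m, acting at H/3 = 3.133 m above the base.
Overturning moment M_o = P_a × H/3 = 328.9 × 3.133 = 1030.
Resisting moment M_r = W × 2.92 = 983.6 × 2.92 = 2872.
FS_overturning = M_r/M_o = 2872/1030 = 2.787.

2.79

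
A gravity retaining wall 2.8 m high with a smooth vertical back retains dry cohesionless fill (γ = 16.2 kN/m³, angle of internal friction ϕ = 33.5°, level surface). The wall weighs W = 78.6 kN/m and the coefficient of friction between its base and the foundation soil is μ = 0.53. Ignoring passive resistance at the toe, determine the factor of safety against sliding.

2.27

K_a = tan²(45° − 33.5°/2) = 0.2887.
P_a = ½K_aγH² = 0.5×0.2887×16.2×2.8² = 18.33 kN/m, acting at H/3 = 0.9333 m above the base.
FS_sliding = μW / P_a = 0.53×78.6 / 18.33 = 2.272.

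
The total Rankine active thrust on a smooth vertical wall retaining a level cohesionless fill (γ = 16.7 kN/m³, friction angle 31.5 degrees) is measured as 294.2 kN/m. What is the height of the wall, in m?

K_a = 0.3136. P_a = ½ K_a γ H² ⇒ H = √(2P_a/(K_a γ)).
H = √(2×294.2/(0.3136×16.7)) = 10.60 m.

10.6 m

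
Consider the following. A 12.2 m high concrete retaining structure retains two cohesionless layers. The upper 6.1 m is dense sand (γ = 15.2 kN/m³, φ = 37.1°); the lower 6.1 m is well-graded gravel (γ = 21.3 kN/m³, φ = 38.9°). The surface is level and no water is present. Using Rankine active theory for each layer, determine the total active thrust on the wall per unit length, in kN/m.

K_a1 = tan²(45°−37.1°/2) = 0.2475; K_a2 = tan²(45°−38.9°/2) = 0.2285.
Layer 1: σ at base = K_a1 γ₁ h₁ = 22.95 kPa; P₁ = ½×22.95×6.1 = 69.99.
Layer 2: σ_v at top = γ₁h₁ = 92.72; σ_h top = K_a2×92.72 = 21.19; σ_h base = K_a2×(92.72+21.3×6.1) = 50.88.
P₂ = ½(21.19+50.88)×6.1 = 219.8. Total P_a = 69.99+219.8 = 289.8 kN/m.

290 kN/m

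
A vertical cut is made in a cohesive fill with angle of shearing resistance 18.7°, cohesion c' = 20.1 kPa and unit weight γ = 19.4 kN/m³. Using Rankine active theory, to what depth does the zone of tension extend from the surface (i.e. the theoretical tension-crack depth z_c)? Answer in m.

K_a = tan²(45° − 18.7°/2) = 0.5144; √K_a = 0.7173.
The active pressure is zero where K_a γ z = 2c√K_a, so z_c = 2c/(γ√K_a) = 2×20.1/(19.4×0.7173) = 2.889 m.

2.89 m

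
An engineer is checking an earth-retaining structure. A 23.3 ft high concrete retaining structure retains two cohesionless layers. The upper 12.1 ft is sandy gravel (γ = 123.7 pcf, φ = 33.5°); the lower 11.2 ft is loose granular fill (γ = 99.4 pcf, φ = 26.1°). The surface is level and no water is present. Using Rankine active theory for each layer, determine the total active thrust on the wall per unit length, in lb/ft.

11600 lb/ft

K_a1 = tan²(45°−33.5°/2) = 0.2887; K_a2 = tan²(45°−26.1°/2) = 0.3889.
Layer 1: σ at base = K_a1 γ₁ h₁ = 432.1 psf; P₁ = ½×432.1×12.1 = 2614.
Layer 2: σ_v at top = γ₁h₁ = 1497; σ_h top = K_a2×1497 = 582.2; σ_h base = K_a2×(1497+99.4×11.2) = 1015.
P₂ = ½(582.2+1015)×11.2 = 8945. Total P_a = 2614+8945 = 11560 lb/ft.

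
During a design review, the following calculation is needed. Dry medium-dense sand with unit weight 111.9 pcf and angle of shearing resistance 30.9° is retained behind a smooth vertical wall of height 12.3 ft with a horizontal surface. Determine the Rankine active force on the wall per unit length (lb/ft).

2720 lb/ft

K_a = tan²(45° − φ/2) = 0.3214.
P_a = ½ K_a γ H² = 0.5 × 0.3214 × 111.9 × 12.3² = 2721 lb/ft.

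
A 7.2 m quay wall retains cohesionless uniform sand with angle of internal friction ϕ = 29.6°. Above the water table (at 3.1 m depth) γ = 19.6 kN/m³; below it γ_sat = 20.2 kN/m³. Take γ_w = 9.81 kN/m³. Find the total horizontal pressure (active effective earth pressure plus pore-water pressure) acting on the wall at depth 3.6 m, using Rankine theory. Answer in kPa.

27.2 kPa

K_a = (1 − sin φ)/(1 + sin φ) = 0.3387.
γ' = 20.2 − 9.81 = 10.39 kN/m³.
Effective vertical stress at 3.6 m: σ'_v = 19.6×3.1 + 10.39×0.500 = 65.95 kPa.
σ'_h = K_a σ'_v = 0.3387 × 65.95 = 22.34 kPa; u = γ_w × 0.500 = 4.905 kPa.
Total σ_h = 22.34 + 4.905 = 27.25 kPa.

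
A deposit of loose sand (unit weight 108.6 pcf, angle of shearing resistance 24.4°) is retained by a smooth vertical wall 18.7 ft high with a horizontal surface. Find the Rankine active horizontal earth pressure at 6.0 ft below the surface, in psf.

271 psf

K_a = (1 − sin φ)/(1 + sin φ) = 0.4153.
σ_h = K_a γ z = 0.4153 × 108.6 × 6.0 = 270.6 psf.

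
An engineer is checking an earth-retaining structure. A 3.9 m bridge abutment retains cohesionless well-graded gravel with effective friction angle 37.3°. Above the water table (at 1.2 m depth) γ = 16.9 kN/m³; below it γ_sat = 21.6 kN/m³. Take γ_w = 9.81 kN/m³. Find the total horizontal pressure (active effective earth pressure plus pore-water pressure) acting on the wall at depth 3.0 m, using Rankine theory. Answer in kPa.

27.8 kPa

K_a = (1 − sin φ)/(1 + sin φ) = 0.2453.
γ' = 21.6 − 9.81 = 11.79 kN/m³.
Effective vertical stress at 3.0 m: σ'_v = 16.9×1.2 + 11.79×1.80 = 41.50 kPa.
σ'_h = K_a σ'_v = 0.2453 × 41.50 = 10.18 kPa; u = γ_w × 1.80 = 17.66 kPa.
Total σ_h = 10.18 + 17.66 = 27.84 kPa.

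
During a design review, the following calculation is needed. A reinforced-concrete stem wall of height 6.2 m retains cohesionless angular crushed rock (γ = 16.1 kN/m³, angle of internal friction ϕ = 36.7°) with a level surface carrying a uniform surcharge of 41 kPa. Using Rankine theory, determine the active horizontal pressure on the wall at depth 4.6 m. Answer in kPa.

29.0 kPa

K_a = (1 − sin φ)/(1 + sin φ) = 0.2519.
σ_v = γz + q = 16.1 × 4.6 + 41 = 115.1 kPa.
σ_h = K_a σ_v = 0.2519 × 115.1 = 28.98 kPa.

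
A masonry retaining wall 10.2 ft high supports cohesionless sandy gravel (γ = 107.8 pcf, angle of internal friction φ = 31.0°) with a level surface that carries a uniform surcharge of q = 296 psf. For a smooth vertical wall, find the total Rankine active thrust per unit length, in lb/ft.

2760 lb/ft

K_a = tan²(45° − φ/2) = 0.3201.
Soil triangle: ½ K_a γ H² = 0.5×0.3201×107.8×10.2² = 1795 lb/ft.
Surcharge rectangle: K_a q H = 0.3201×296×10.2 = 966.4 lb/ft.
Total = 1795 + 966.4 = 2761 lb/ft.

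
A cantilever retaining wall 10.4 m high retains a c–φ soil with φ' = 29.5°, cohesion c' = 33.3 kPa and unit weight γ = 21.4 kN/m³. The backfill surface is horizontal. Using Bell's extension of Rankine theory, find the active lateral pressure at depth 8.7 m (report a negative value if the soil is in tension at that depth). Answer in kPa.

K_a = (1 − sin φ)/(1 + sin φ) = 0.3401.
σ_a = K_a γ z − 2c√K_a = 0.3401×21.4×8.7 − 2×33.3×0.5832 = 24.48 kPa.

24.5 kPa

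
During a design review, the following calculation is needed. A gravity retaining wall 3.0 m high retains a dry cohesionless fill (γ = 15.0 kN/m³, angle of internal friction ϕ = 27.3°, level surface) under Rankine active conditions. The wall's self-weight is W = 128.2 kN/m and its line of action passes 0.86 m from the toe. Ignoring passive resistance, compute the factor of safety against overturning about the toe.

K_a = tan²(45° − 27.3°/2) = 0.3711.
P_a = ½K_aγH² = 0.5×0.3711×15.0×3.0² = 25.05 kN/m, acting at H/3 = 1.000 m above the base.
Overturning moment M_o = P_a × H/3 = 25.05 × 1.000 = 25.05.
Resisting moment M_r = W × 0.86 = 128.2 × 0.86 = 110.3.
FS_overturning = M_r/M_o = 110.3/25.05 = 4.401.

4.40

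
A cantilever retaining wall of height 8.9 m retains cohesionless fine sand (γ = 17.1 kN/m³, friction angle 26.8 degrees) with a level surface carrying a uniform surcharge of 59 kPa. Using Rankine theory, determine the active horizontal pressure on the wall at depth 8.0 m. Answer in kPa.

74.1 kPa

K_a = (1 − sin φ)/(1 + sin φ) = 0.3785.
σ_v = γz + q = 17.1 × 8.0 + 59 = 195.8 kPa.
σ_h = K_a σ_v = 0.3785 × 195.8 = 74.11 kPa.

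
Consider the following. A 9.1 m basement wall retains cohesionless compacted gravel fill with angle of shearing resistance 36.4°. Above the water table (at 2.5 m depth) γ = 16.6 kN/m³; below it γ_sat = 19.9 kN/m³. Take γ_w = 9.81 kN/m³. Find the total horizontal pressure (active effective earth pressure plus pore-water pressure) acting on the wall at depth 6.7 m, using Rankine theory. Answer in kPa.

62.6 kPa

K_a = (1 − sin φ)/(1 + sin φ) = 0.2552.
γ' = 19.9 − 9.81 = 10.09 kN/m³.
Effective vertical stress at 6.7 m: σ'_v = 16.6×2.5 + 10.09×4.20 = 83.88 kPa.
σ'_h = K_a σ'_v = 0.2552 × 83.88 = 21.40 kPa; u = γ_w × 4.20 = 41.20 kPa.
Total σ_h = 21.40 + 41.20 = 62.60 kPa.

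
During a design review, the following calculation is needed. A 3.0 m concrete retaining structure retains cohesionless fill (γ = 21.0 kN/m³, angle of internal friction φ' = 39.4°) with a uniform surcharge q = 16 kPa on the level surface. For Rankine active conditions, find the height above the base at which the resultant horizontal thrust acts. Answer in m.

1.17 m

K_a = 0.2234.
Triangular part P₁ = ½K_aγH² = 21.12 at H/3 = 1.000 m; rectangular part P₂ = K_a q H = 10.73 at H/2 = 1.500 m.
ȳ = (P₁·1.000 + P₂·1.500)/(P₁+P₂) = 1.168 m.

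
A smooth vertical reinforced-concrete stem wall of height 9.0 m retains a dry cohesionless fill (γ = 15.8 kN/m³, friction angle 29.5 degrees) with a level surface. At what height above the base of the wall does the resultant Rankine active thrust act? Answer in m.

K_a = 0.3401.
The pressure distribution is triangular, so the resultant acts at H/3 above the base = 9.0/3 = 3.000 m.

3.00 m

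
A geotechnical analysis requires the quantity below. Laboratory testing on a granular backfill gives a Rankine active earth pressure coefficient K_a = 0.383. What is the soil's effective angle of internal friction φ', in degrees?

K_a = tan²(45° − φ/2) ⇒ 45° − φ/2 = arctan(√0.383) = 31.75°.
φ = 2(45° − 31.75°) = 26.50°.

26.5°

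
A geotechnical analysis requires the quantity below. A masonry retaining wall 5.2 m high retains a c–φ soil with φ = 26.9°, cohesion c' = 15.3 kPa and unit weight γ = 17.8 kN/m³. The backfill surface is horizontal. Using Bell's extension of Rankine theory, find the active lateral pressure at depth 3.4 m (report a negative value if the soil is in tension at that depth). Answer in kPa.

4.03 kPa

K_a = (1 − sin φ)/(1 + sin φ) = 0.3770.
σ_a = K_a γ z − 2c√K_a = 0.3770×17.8×3.4 − 2×15.3×0.6140 = 4.027 kPa.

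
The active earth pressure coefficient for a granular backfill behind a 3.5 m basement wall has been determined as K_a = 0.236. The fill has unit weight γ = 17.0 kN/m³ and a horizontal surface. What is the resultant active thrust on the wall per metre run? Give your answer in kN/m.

24.6 kN/m

P = ½ K_a γ H² = 0.5 × 0.236 × 17.0 × 3.5² = 24.57 kN/m.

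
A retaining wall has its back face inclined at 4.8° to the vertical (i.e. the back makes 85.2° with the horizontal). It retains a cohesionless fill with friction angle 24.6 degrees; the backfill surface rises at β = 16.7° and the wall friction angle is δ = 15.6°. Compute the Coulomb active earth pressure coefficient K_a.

0.553

K_a = sin²(α+φ) / [sin²α · sin(α−δ) · (1 + √{sin(φ+δ)sin(φ−β) / (sin(α−δ)sin(α+β))})²].
With α = 85.2°, φ = 24.6°, δ = 15.6°, β = 16.7°: K_a = 0.5534.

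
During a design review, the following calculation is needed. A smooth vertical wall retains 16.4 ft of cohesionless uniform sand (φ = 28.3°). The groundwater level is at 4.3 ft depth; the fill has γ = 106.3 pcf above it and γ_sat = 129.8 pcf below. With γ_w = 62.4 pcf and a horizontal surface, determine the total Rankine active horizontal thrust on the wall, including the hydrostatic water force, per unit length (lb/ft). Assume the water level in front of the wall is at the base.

K_a = tan²(45° − φ/2) = 0.3568.
γ' = 129.8 − 62.4 = 67.40 pcf. Depth below WT = 12.1 ft.
σ'_h at WT = K_a γ d_w = 163.1 psf; at base = 163.1 + K_a γ' × 12.1 = 454.0 psf.
P₁ (0–4.3 ft) = ½×163.1×4.3 = 350.6. P₂ (4.3–16.4 ft) = ½(163.1+454.0)×12.1 = 3734.
P_w = ½ γ_w h₂² = 0.5×62.4×12.1² = 4568. Total = 350.6+3734+4568 = 8652 lb/ft.

8650 lb/ft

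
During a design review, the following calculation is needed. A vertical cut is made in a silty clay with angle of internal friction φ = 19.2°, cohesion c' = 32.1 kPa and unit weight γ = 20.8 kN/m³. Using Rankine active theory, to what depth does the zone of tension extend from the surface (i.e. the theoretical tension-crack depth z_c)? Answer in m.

4.34 m

K_a = tan²(45° − 19.2°/2) = 0.5050; √K_a = 0.7107.
The active pressure is zero where K_a γ z = 2c√K_a, so z_c = 2c/(γ√K_a) = 2×32.1/(20.8×0.7107) = 4.343 m.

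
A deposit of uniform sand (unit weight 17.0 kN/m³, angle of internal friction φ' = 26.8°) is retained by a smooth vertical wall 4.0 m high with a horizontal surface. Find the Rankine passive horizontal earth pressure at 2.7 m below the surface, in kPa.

K_p = (1 + sin φ)/(1 − sin φ) = 2.642.
σ_h = K_p γ z = 2.642 × 17.0 × 2.7 = 121.3 kPa.

121 kPa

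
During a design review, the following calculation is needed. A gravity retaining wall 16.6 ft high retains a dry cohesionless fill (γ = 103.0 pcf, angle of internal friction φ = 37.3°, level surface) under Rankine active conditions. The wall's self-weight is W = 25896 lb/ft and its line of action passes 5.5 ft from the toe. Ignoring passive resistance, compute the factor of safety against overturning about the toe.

7.39

K_a = tan²(45° − 37.3°/2) = 0.2453.
P_a = ½K_aγH² = 0.5×0.2453×103.0×16.6² = 3482 lb/ft, acting at H/3 = 5.533 ft above the base.
Overturning moment M_o = P_a × H/3 = 3482 × 5.533 = 19270.
Resisting moment M_r = W × 5.5 = 25896 × 5.5 = 142400.
FS_overturning = M_r/M_o = 142400/19270 = 7.393.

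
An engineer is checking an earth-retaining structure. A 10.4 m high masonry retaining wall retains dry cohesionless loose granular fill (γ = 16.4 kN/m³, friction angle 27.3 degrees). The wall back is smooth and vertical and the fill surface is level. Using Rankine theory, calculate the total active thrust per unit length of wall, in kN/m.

K_a = tan²(45° − φ/2) = 0.3711.
P_a = ½ K_a γ H² = 0.5 × 0.3711 × 16.4 × 10.4² = 329.2 kN/m.

329 kN/m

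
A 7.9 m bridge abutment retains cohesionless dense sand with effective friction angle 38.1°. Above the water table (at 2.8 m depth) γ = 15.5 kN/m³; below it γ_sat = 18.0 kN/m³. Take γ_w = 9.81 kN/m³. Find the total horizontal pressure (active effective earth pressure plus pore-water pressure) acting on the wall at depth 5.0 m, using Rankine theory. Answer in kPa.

36.1 kPa

K_a = (1 − sin φ)/(1 + sin φ) = 0.2368.
γ' = 18.0 − 9.81 = 8.190 kN/m³.
Effective vertical stress at 5.0 m: σ'_v = 15.5×2.8 + 8.190×2.20 = 61.42 kPa.
σ'_h = K_a σ'_v = 0.2368 × 61.42 = 14.55 kPa; u = γ_w × 2.20 = 21.58 kPa.
Total σ_h = 14.55 + 21.58 = 36.13 kPa.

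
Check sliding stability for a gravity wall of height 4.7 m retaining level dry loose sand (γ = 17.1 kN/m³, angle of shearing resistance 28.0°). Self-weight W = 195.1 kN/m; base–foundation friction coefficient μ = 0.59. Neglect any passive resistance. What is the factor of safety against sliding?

1.69

K_a = tan²(45° − 28.0°/2) = 0.3610.
P_a = ½K_aγH² = 0.5×0.3610×17.1×4.7² = 68.19 kN/m, acting at H/3 = 1.567 m above the base.
FS_sliding = μW / P_a = 0.59×195.1 / 68.19 = 1.688.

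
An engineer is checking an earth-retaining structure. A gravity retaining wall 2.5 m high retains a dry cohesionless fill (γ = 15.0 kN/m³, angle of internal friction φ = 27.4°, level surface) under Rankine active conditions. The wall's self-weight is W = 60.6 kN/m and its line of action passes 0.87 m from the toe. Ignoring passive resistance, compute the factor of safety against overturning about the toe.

3.65

K_a = tan²(45° − 27.4°/2) = 0.3697.
P_a = ½K_aγH² = 0.5×0.3697×15.0×2.5² = 17.33 kN/m, acting at H/3 = 0.8333 m above the base.
Overturning moment M_o = P_a × H/3 = 17.33 × 0.8333 = 14.44.
Resisting moment M_r = W × 0.87 = 60.6 × 0.87 = 52.72.
FS_overturning = M_r/M_o = 52.72/14.44 = 3.651.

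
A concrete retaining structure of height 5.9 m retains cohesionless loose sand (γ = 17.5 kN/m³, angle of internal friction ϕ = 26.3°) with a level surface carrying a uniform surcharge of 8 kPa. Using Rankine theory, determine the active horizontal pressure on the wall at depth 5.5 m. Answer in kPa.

40.2 kPa

K_a = (1 − sin φ)/(1 + sin φ) = 0.3859.
σ_v = γz + q = 17.5 × 5.5 + 8 = 104.2 kPa.
σ_h = K_a σ_v = 0.3859 × 104.2 = 40.23 kPa.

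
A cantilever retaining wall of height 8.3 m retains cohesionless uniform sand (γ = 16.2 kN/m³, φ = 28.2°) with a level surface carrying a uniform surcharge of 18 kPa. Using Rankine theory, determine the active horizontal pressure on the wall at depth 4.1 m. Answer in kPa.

30.2 kPa

K_a = (1 − sin φ)/(1 + sin φ) = 0.3582.
σ_v = γz + q = 16.2 × 4.1 + 18 = 84.42 kPa.
σ_h = K_a σ_v = 0.3582 × 84.42 = 30.24 kPa.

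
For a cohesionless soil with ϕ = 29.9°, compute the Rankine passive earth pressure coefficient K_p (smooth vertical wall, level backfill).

2.99

K_p = (1 + sin φ)/(1 − sin φ) = tan²(45° + 29.9°/2) = 2.988.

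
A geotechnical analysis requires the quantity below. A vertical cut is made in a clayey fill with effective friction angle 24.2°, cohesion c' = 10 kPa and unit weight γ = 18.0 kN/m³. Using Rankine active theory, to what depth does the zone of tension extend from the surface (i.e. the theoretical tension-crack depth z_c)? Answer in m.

1.72 m

K_a = tan²(45° − 24.2°/2) = 0.4185; √K_a = 0.6469.
The active pressure is zero where K_a γ z = 2c√K_a, so z_c = 2c/(γ√K_a) = 2×10/(18.0×0.6469) = 1.718 m.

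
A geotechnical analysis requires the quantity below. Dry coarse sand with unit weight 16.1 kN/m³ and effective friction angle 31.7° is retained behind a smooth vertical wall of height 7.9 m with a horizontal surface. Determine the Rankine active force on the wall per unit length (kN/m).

K_a = tan²(45° − φ/2) = 0.3111.
P_a = ½ K_a γ H² = 0.5 × 0.3111 × 16.1 × 7.9² = 156.3 kN/m.

156 kN/m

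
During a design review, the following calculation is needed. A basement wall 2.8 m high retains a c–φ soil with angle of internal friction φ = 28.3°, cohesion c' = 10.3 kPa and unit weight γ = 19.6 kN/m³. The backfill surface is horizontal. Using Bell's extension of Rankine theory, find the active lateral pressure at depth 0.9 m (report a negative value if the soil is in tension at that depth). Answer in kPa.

K_a = (1 − sin φ)/(1 + sin φ) = 0.3568.
σ_a = K_a γ z − 2c√K_a = 0.3568×19.6×0.9 − 2×10.3×0.5973 = -6.011 kPa.

-6.01 kPa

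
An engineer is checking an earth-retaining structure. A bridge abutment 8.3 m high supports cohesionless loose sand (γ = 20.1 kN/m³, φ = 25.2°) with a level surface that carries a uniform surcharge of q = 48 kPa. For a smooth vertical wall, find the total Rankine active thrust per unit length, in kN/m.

K_a = tan²(45° − φ/2) = 0.4027.
Soil triangle: ½ K_a γ H² = 0.5×0.4027×20.1×8.3² = 278.8 kN/m.
Surcharge rectangle: K_a q H = 0.4027×48×8.3 = 160.5 kN/m.
Total = 278.8 + 160.5 = 439.3 kN/m.

439 kN/m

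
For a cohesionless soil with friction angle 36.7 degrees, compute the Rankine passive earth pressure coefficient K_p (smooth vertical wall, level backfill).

3.97

K_p = (1 + sin φ)/(1 − sin φ) = tan²(45° + 36.7°/2) = 3.970.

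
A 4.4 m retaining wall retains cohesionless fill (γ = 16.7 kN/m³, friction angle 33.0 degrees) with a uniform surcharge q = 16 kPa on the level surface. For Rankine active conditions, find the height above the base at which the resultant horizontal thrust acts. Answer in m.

K_a = 0.2948.
Triangular part P₁ = ½K_aγH² = 47.66 at H/3 = 1.467 m; rectangular part P₂ = K_a q H = 20.75 at H/2 = 2.200 m.
ȳ = (P₁·1.467 + P₂·2.200)/(P₁+P₂) = 1.689 m.

1.69 m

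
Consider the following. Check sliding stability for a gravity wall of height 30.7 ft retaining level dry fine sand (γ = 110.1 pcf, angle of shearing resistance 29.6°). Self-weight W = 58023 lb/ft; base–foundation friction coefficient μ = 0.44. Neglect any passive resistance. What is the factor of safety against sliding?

K_a = tan²(45° − 29.6°/2) = 0.3387.
P_a = ½K_aγH² = 0.5×0.3387×110.1×30.7² = 17580 lb/ft, acting at H/3 = 10.23 ft above the base.
FS_sliding = μW / P_a = 0.44×58023 / 17580 = 1.453.

1.45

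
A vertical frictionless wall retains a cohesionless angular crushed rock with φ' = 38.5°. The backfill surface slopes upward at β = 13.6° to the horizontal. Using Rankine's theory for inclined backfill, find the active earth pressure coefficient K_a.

K_a = cos β · (cos β − √(cos²β − cos²φ)) / (cos β + √(cos²β − cos²φ)).
cos β = 0.9720, cos φ = 0.7826, √(cos²β − cos²φ) = 0.5764.
K_a = 0.9720 × (0.9720 − 0.5764)/(0.9720 + 0.5764) = 0.2483.

0.248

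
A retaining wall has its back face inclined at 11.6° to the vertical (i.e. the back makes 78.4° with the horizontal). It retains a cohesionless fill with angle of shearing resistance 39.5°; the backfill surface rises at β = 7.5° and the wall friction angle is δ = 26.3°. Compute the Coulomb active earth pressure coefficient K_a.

K_a = sin²(α+φ) / [sin²α · sin(α−δ) · (1 + √{sin(φ+δ)sin(φ−β) / (sin(α−δ)sin(α+β))})²].
With α = 78.4°, φ = 39.5°, δ = 26.3°, β = 7.5°: K_a = 0.3242.

0.324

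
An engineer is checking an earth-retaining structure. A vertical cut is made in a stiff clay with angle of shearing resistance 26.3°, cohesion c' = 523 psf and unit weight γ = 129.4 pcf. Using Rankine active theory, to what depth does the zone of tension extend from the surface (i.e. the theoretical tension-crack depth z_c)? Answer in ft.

13.0 ft

K_a = tan²(45° − 26.3°/2) = 0.3859; √K_a = 0.6212.
The active pressure is zero where K_a γ z = 2c√K_a, so z_c = 2c/(γ√K_a) = 2×523/(129.4×0.6212) = 13.01 ft.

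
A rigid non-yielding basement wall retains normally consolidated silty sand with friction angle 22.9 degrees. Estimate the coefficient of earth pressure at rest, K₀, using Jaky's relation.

0.611

K₀ = 1 − sin φ' = 1 − sin 22.9° = 0.6109.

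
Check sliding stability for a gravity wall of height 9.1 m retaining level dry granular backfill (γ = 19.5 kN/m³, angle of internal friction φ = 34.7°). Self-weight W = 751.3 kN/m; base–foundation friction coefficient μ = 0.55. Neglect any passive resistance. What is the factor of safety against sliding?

1.86

K_a = tan²(45° − 34.7°/2) = 0.2745.
P_a = ½K_aγH² = 0.5×0.2745×19.5×9.1² = 221.6 kN/m, acting at H/3 = 3.033 m above the base.
FS_sliding = μW / P_a = 0.55×751.3 / 221.6 = 1.865.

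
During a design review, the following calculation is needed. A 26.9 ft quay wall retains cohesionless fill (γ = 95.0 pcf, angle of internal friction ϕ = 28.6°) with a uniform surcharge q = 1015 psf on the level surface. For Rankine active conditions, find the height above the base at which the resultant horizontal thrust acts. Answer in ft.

11.0 ft

K_a = 0.3525.
Triangular part P₁ = ½K_aγH² = 12120 at H/3 = 8.967 ft; rectangular part P₂ = K_a q H = 9626 at H/2 = 13.45 ft.
ȳ = (P₁·8.967 + P₂·13.45)/(P₁+P₂) = 10.95 ft.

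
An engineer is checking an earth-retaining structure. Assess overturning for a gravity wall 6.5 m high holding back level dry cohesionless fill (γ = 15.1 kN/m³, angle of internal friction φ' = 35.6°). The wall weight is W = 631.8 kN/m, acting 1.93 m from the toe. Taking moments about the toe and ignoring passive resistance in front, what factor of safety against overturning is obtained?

K_a = tan²(45° − 35.6°/2) = 0.2641.
P_a = ½K_aγH² = 0.5×0.2641×15.1×6.5² = 84.25 kN/m, acting at H/3 = 2.167 m above the base.
Overturning moment M_o = P_a × H/3 = 84.25 × 2.167 = 182.5.
Resisting moment M_r = W × 1.93 = 631.8 × 1.93 = 1219.
FS_overturning = M_r/M_o = 1219/182.5 = 6.680.

6.68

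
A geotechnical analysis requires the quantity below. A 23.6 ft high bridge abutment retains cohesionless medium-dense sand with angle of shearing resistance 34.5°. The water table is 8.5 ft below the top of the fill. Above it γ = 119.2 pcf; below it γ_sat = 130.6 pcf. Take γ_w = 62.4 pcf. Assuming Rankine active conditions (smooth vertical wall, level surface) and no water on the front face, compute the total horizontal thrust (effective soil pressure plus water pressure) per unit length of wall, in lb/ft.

K_a = tan²(45° − φ/2) = 0.2768.
γ' = 130.6 − 62.4 = 68.20 pcf. Depth below WT = 15.1 ft.
σ'_h at WT = K_a γ d_w = 280.5 psf; at base = 280.5 + K_a γ' × 15.1 = 565.5 psf.
P₁ (0–8.5 ft) = ½×280.5×8.5 = 1192. P₂ (8.5–23.6 ft) = ½(280.5+565.5)×15.1 = 6387.
P_w = ½ γ_w h₂² = 0.5×62.4×15.1² = 7114. Total = 1192+6387+7114 = 14690 lb/ft.

14700 lb/ft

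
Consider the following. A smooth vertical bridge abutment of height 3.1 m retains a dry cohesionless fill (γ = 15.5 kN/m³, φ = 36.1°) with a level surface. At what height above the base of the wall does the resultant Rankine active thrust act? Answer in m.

1.03 m

K_a = 0.2585.
The pressure distribution is triangular, so the resultant acts at H/3 above the base = 3.1/3 = 1.033 m.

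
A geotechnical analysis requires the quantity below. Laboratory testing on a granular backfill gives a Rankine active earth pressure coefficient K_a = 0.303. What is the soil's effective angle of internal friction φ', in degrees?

K_a = tan²(45° − φ/2) ⇒ 45° − φ/2 = arctan(√0.303) = 28.83°.
φ = 2(45° − 28.83°) = 32.34°.

32.3°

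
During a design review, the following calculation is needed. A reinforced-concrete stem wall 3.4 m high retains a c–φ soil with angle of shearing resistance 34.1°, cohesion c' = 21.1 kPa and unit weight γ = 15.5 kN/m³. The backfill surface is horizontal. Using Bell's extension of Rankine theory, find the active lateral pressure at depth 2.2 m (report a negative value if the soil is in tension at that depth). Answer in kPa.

-12.8 kPa

K_a = (1 − sin φ)/(1 + sin φ) = 0.2815.
σ_a = K_a γ z − 2c√K_a = 0.2815×15.5×2.2 − 2×21.1×0.5306 = -12.79 kPa.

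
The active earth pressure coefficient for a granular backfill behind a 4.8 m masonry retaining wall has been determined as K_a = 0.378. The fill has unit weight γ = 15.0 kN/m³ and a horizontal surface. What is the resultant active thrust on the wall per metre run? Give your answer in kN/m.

65.3 kN/m

P = ½ K_a γ H² = 0.5 × 0.378 × 15.0 × 4.8² = 65.32 kN/m.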